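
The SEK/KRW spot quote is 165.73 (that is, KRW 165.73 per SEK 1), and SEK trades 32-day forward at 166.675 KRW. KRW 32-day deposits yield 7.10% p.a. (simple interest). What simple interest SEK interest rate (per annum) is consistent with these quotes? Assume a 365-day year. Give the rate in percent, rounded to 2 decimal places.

T = 32/365 years.
CIP gives F = S · g_KRW/g_SEK, so g_KRW/g_SEK = 166.675/165.73 = 1.0057020.
KRW growth factor: 1 + 0.0710×32/365 = 1.0062247.
That pins the SEK growth at 1.0005197.
r = (1.0005197 − 1)/(32/365) = 0.005928 → 0.59%.

0.59%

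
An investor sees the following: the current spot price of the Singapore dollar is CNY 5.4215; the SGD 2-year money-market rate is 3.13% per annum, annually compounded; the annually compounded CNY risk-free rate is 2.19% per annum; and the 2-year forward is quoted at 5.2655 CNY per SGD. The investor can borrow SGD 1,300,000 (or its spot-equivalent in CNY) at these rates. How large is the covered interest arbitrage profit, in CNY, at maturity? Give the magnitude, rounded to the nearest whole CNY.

T = 2 years.
Route A — deposit SGD, sell forward: 1,300,000 × 1.06357969 × 5.2655 = CNY 7,280,362.52.
Route B — convert at spot, deposit CNY: 1,300,000 × 5.4215 × 1.04427961 = CNY 7,360,030.48.
The quoted forward undervalues SGD, so borrow SGD, convert to CNY at spot, deposit the CNY at 2.19%, and buy SGD forward at 5.2655 to cover the loan.
Arbitrage profit = |7,280,362.52 − 7,360,030.48| = CNY 79,668.

CNY 79,668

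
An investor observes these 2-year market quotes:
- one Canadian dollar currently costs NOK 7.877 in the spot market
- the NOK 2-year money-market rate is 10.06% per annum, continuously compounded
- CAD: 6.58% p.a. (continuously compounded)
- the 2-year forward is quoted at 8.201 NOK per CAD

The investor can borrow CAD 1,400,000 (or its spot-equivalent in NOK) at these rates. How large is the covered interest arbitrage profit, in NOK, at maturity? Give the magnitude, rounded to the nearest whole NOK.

NOK 389,277

T = 2 years.
Route A — deposit CAD, sell forward: 1,400,000 × 1.1406519672 × 8.201 = NOK 13,096,281.50.
Route B — convert at spot, deposit NOK: 1,400,000 × 7.877 × 1.2228693212 = NOK 13,485,558.30.
The quoted forward undervalues CAD, so borrow CAD, convert to NOK at spot, deposit the NOK at 10.06%, and buy CAD forward at 8.201 to cover the loan.
Arbitrage profit = |13,096,281.50 − 13,485,558.30| = NOK 389,277.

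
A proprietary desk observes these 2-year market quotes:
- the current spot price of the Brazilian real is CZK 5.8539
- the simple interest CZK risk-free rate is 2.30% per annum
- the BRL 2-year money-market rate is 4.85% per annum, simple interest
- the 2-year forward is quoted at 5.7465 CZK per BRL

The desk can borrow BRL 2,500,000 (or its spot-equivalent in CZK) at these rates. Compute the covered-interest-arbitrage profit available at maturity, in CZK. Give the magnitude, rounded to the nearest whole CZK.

CZK 451,828

T = 2 years.
Keep in BRL, deliver into the forward: 2,500,000·1.097000·5.7465 = CZK 15,759,776.25.
Swap to CZK now, deposit: 2,500,000·5.8539·1.046000 = CZK 15,307,948.50.
The quoted forward overvalues BRL, so borrow CZK, buy BRL at spot, deposit the BRL at 4.85%, and sell the proceeds forward at 5.7465.
Arbitrage profit = |15,759,776.25 − 15,307,948.50| = CZK 451,828.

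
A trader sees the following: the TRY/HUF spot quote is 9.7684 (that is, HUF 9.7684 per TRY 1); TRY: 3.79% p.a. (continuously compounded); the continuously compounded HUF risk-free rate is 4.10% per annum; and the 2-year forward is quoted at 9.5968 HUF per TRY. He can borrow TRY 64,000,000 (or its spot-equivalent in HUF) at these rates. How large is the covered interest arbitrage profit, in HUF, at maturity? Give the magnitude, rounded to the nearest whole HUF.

HUF 16,041,550

T = 2 years.
Invest the TRY and cover forward: 64,000,000 × 1.07874680322 × 9.5968 = HUF 662,561,108.55.
Convert at spot and invest in HUF: 64,000,000 × 9.7684 × 1.08545580983 = HUF 678,602,658.10.
The quoted forward undervalues TRY, so borrow TRY, convert to HUF at spot, deposit the HUF at 4.10%, and buy TRY forward at 9.5968 to cover the loan.
Profit = 678,602,658.10 − 662,561,108.55 = HUF 16,041,550.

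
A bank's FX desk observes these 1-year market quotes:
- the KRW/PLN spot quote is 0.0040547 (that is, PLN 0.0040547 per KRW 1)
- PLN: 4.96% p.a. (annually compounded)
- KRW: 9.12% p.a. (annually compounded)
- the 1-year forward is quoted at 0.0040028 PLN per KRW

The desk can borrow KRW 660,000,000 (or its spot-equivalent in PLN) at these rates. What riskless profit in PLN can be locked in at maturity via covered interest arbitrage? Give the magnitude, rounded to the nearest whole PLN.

T = 1 year.
Invest the KRW and cover forward: 660,000,000 × 1.091200 × 0.0040028 = PLN 2,882,784.54.
Convert at spot and invest in PLN: 660,000,000 × 0.0040547 × 1.049600 = PLN 2,808,836.66.
The quoted forward overvalues KRW, so borrow PLN, buy KRW at spot, deposit the KRW at 9.12%, and sell the proceeds forward at 0.0040028.
The gap between the two covered legs is PLN 73,948.

PLN 73,948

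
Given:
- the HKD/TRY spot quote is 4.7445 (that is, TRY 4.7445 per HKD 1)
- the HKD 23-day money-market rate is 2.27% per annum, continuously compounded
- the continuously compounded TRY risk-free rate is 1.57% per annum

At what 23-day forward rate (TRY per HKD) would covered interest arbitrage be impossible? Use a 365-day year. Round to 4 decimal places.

4.7424

T = 23/365 years.
Growth of 1 TRY over T: e^(0.0157×23/365) = 1.0009898.
HKD accumulates by e^(0.0227×23/365) = 1.0014314.
Forward (TRY per HKD) = 4.7445 × 1.0009898 / 1.0014314 = 4.742408.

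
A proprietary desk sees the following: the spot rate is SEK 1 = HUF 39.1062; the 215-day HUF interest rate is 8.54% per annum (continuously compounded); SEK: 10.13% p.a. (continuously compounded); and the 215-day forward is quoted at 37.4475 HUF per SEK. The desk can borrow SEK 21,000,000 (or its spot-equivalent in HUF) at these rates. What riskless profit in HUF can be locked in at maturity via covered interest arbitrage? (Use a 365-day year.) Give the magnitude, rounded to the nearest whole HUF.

T = 215/365 years.
Invest the SEK and cover forward: 21,000,000 × 1.06148605289 × 37.4475 = HUF 834,749,978.28.
Convert at spot and invest in HUF: 21,000,000 × 39.1062 × 1.05159084661 = HUF 863,598,161.28.
The quoted forward undervalues SEK, so borrow SEK, convert to HUF at spot, deposit the HUF at 8.54%, and buy SEK forward at 37.4475 to cover the loan.
The gap between the two covered legs is HUF 28,848,183.

HUF 28,848,183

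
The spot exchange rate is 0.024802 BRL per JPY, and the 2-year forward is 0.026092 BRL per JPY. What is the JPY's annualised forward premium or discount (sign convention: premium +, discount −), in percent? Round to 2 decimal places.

T = 2 years.
Period premium: (0.026092 − 0.024802)/0.024802 = 0.0520119.
Per annum: 0.0520119 / 2 = 0.026006 = 2.60%.

+2.60%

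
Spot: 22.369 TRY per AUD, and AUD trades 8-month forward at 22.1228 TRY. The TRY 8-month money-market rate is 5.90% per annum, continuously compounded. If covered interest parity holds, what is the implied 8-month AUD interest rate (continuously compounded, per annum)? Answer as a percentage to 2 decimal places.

T = 8/12 years.
F/S = 22.1228/22.369 = 0.9889937 = (growth of TRY) / (growth of AUD).
TRY growth factor: e^(0.0590×8/12) = 1.0401171.
Hence g_AUD = 1.0516923.
Take logs: ln 1.0516923 / (8/12) = 0.075601, so 7.56%.

7.56%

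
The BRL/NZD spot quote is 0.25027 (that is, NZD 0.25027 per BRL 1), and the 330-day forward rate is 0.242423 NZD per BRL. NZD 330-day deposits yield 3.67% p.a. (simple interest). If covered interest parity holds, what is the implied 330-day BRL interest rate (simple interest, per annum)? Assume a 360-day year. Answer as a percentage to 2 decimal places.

T = 330/360 years.
F/S = 0.242423/0.25027 = 0.9686459 = (growth of NZD) / (growth of BRL).
NZD growth factor: 1 + 0.0367×330/360 = 1.0336417.
That pins the BRL growth at 1.0670996.
r = (1.0670996 − 1)/(330/360) = 0.073200 → 7.32%.

7.32%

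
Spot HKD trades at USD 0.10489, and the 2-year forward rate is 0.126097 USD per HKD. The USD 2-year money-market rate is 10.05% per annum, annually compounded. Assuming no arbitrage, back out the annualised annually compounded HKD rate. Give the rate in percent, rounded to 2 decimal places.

T = 2 years.
F/S = 0.126097/0.10489 = 1.2021832 = (growth of USD) / (growth of HKD).
The USD side grows by (1 + 0.1005)^2 = 1.2111003.
So the HKD growth factor = 1.0074174.
Annualise: 1.0074174^(1/2) − 1 = 0.003702 = 0.37%.

0.37%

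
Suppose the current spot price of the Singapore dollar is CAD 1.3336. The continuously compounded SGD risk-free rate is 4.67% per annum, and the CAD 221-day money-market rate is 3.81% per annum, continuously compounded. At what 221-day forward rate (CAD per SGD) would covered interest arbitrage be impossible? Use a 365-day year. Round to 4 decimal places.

T = 221/365 years.
CAD growth factor: e^(0.0381×221/365) = 1.0233369.
Growth of 1 SGD over T: e^(0.0467×221/365) = 1.0286794.
CIP: F = S · (grow CAD)/(grow SGD) = 1.3336 × 1.0233369/1.0286794 = 1.326674 CAD per SGD.

1.3267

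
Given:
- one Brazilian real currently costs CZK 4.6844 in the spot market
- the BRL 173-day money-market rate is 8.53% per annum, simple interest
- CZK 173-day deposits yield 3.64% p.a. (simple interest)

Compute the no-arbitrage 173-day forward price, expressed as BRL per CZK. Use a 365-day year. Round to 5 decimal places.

0.21834

T = 173/365 years.
CZK growth factor: 1 + 0.0364×173/365 = 1.0172526.
Growth of 1 BRL over T: 1 + 0.0853×173/365 = 1.0404299.
Forward (CZK per BRL) = 4.6844 × 1.0172526 / 1.0404299 = 4.580047.
Invert for BRL per CZK: 1 / 4.580047 = 0.21834.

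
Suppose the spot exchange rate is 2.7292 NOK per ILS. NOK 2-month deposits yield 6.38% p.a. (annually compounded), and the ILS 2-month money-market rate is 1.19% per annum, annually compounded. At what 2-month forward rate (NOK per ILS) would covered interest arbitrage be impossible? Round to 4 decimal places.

2.7520

T = 2/12 years.
Growth of 1 NOK over T: (1 + 0.0638)^(2/12) = 1.0103612.
ILS growth factor: (1 + 0.0119)^(2/12) = 1.0019736.
So F = 2.7292 × 1.0103612 / 1.0019736 = 2.752046 (NOK/ILS).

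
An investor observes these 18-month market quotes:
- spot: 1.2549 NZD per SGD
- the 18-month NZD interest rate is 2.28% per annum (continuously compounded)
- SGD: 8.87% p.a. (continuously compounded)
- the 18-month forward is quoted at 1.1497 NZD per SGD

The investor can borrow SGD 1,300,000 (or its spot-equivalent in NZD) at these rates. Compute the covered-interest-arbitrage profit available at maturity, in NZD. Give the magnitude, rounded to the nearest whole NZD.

NZD 19,176

T = 18/12 years.
Invest the SGD and cover forward: 1,300,000 × 1.142307112 × 1.1497 = NZD 1,707,303.63.
Convert at spot and invest in NZD: 1,300,000 × 1.2549 × 1.034791544 = NZD 1,688,127.88.
The quoted forward overvalues SGD, so borrow NZD, buy SGD at spot, deposit the SGD at 8.87%, and sell the proceeds forward at 1.1497.
Arbitrage profit = |1,707,303.63 − 1,688,127.88| = NZD 19,176.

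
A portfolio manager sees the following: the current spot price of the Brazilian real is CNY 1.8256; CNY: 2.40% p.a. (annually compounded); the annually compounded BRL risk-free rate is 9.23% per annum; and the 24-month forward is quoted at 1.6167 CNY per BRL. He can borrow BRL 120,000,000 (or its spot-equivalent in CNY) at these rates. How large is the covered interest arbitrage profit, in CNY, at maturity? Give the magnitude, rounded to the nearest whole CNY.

CNY 1,756,273

T = 2 years.
Keep in BRL, deliver into the forward: 120,000,000·1.19311929·1.6167 = CNY 231,469,914.74.
Swap to CNY now, deposit: 120,000,000·1.8256·1.048576 = CNY 229,713,641.47.
The quoted forward overvalues BRL, so borrow CNY, buy BRL at spot, deposit the BRL at 9.23%, and sell the proceeds forward at 1.6167.
Profit = 231,469,914.74 − 229,713,641.47 = CNY 1,756,273.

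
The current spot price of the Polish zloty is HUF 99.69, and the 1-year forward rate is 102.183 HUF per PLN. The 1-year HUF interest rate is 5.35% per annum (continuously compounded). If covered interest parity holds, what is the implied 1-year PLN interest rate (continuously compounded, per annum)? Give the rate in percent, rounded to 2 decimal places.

T = 1 year.
F/S = 102.183/99.69 = 1.0250075 = (growth of HUF) / (growth of PLN).
HUF growth factor: e^(0.0535×1) = 1.054957.
That pins the PLN growth at 1.0292188.
Take logs: ln 1.0292188 / 1 = 0.028800, so 2.88%.

2.88%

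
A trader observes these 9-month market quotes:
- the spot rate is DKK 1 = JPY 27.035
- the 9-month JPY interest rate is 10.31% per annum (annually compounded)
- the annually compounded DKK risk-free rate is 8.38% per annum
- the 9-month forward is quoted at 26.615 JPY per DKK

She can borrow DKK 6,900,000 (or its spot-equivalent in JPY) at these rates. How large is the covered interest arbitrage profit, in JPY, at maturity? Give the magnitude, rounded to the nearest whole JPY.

JPY 5,718,855

T = 9/12 years.
Route A — deposit DKK, sell forward: 6,900,000 × 1.06221360592 × 26.615 = JPY 195,068,624.34.
Route B — convert at spot, deposit JPY: 6,900,000 × 27.035 × 1.07636895559 = JPY 200,787,479.53.
The quoted forward undervalues DKK, so borrow DKK, convert to JPY at spot, deposit the JPY at 10.31%, and buy DKK forward at 26.615 to cover the loan.
Profit = 200,787,479.53 − 195,068,624.34 = JPY 5,718,855.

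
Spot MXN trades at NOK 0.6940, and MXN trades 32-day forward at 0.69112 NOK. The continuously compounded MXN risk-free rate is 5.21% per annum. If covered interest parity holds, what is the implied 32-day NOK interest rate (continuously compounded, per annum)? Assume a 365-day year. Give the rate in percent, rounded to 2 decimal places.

0.47%

T = 32/365 years.
F/S = 0.69112/0.694 = 0.9958501 = (growth of NOK) / (growth of MXN).
MXN growth factor: e^(0.0521×32/365) = 1.0045781.
So the NOK growth factor = 1.0004092.
Take logs: ln 1.0004092 / (32/365) = 0.004666, so 0.47%.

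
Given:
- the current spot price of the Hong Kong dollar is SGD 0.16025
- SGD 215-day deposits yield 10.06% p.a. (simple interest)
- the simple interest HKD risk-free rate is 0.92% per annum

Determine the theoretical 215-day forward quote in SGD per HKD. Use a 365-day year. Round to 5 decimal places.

T = 215/365 years.
Growth of 1 SGD over T: 1 + 0.1006×215/365 = 1.0592575.
Growth of 1 HKD over T: 1 + 0.0092×215/365 = 1.0054192.
Forward (SGD per HKD) = 0.16025 × 1.0592575 / 1.0054192 = 0.1688311.

0.16883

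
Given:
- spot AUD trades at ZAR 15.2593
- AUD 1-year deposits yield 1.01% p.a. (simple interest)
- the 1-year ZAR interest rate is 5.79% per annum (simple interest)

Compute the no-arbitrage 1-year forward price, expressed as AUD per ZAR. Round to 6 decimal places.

0.062573

T = 1 year.
ZAR growth factor: 1 + 0.0579×1 = 1.057900.
Growth of 1 AUD over T: 1 + 0.0101×1 = 1.010100.
CIP: F = S · (grow ZAR)/(grow AUD) = 15.2593 × 1.057900/1.010100 = 15.98140 ZAR per AUD.
Invert for AUD per ZAR: 1 / 15.98140 = 0.062573.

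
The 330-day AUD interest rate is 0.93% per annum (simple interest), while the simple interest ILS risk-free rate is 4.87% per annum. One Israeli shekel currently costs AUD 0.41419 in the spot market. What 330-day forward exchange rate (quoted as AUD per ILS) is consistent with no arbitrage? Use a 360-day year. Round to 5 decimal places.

T = 330/360 years.
AUD accumulates by 1 + 0.0093×330/360 = 1.008525.
Growth of 1 ILS over T: 1 + 0.0487×330/360 = 1.0446417.
CIP: F = S · (grow AUD)/(grow ILS) = 0.41419 × 1.008525/1.0446417 = 0.3998701 AUD per ILS.

0.39987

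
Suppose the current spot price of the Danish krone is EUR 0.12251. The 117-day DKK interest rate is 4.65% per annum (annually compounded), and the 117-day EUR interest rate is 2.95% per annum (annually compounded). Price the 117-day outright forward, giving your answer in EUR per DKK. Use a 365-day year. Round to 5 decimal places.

T = 117/365 years.
EUR growth factor: (1 + 0.0295)^(117/365) = 1.0093629.
Growth of 1 DKK over T: (1 + 0.0465)^(117/365) = 1.014676.
So F = 0.12251 × 1.0093629 / 1.014676 = 0.1218685 (EUR/DKK).

0.12187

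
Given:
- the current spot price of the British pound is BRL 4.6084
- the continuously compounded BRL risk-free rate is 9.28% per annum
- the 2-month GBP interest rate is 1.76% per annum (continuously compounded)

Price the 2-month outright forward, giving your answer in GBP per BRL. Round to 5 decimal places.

0.21429

T = 2/12 years.
BRL growth factor: e^(0.0928×2/12) = 1.0155869.
GBP accumulates by e^(0.0176×2/12) = 1.0029376.
So F = 4.6084 × 1.0155869 / 1.0029376 = 4.666522 (BRL/GBP).
Invert for GBP per BRL: 1 / 4.666522 = 0.21429.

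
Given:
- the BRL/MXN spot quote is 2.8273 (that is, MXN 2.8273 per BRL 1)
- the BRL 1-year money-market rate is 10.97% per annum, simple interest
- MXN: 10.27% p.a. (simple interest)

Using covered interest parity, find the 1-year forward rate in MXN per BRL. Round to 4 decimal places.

T = 1 year.
Growth of 1 MXN over T: 1 + 0.1027×1 = 1.102700.
BRL growth factor: 1 + 0.1097×1 = 1.109700.
CIP: F = S · (grow MXN)/(grow BRL) = 2.8273 × 1.102700/1.109700 = 2.809465 MXN per BRL.

2.8095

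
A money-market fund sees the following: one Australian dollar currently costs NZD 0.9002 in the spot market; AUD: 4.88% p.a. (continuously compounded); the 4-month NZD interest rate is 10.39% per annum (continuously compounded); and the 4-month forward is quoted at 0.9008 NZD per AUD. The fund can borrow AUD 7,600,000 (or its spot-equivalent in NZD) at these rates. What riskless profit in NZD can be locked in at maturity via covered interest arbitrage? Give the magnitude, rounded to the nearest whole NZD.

T = 4/12 years.
Invest the AUD and cover forward: 7,600,000 × 1.016399689 × 0.9008 = NZD 6,958,353.58.
Convert at spot and invest in NZD: 7,600,000 × 0.9002 × 1.035240051 = NZD 7,082,615.51.
The quoted forward undervalues AUD, so borrow AUD, convert to NZD at spot, deposit the NZD at 10.39%, and buy AUD forward at 0.9008 to cover the loan.
Profit = 7,082,615.51 − 6,958,353.58 = NZD 124,262.

NZD 124,262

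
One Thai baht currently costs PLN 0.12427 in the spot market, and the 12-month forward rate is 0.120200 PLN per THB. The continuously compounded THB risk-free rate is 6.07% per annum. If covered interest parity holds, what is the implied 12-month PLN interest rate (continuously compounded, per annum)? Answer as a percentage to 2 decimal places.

T = 1 year.
CIP gives F = S · g_PLN/g_THB, so g_PLN/g_THB = 0.1202/0.12427 = 0.9672487.
THB growth factor: e^(0.0607×1) = 1.0625801.
Hence g_PLN = 1.0277792.
Take logs: ln 1.0277792 / 1 = 0.027400, so 2.74%.

2.74%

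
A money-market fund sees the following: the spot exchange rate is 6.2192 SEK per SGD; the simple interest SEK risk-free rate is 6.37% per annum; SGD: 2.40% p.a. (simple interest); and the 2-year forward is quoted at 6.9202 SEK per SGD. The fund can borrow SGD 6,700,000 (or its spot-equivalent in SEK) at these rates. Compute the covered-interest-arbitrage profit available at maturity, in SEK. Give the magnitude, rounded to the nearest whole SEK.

SEK 1,613,652

T = 2 years.
Invest the SGD and cover forward: 6,700,000 × 1.048000 × 6.9202 = SEK 48,590,876.32.
Convert at spot and invest in SEK: 6,700,000 × 6.2192 × 1.127400 = SEK 46,977,224.74.
The quoted forward overvalues SGD, so borrow SEK, buy SGD at spot, deposit the SGD at 2.40%, and sell the proceeds forward at 6.9202.
The gap between the two covered legs is SEK 1,613,652.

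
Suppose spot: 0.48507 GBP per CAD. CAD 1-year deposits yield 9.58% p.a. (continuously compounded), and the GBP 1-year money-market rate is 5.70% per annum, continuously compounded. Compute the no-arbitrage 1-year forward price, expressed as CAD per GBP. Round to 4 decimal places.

2.1431

T = 1 year.
GBP growth factor: e^(0.0570×1) = 1.0586558.
CAD growth factor: e^(0.0958×1) = 1.1005389.
So F = 0.48507 × 1.0586558 / 1.1005389 = 0.4666097 (GBP/CAD).
Quoted the other way: 1/0.4666097 = 2.1431 CAD per GBP.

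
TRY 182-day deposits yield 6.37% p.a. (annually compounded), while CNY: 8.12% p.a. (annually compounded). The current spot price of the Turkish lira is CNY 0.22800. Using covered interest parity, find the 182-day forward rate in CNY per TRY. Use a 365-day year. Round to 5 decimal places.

0.22986

T = 182/365 years.
CNY growth factor: (1 + 0.0812)^(182/365) = 1.0396965.
Growth of 1 TRY over T: (1 + 0.0637)^(182/365) = 1.0312711.
CIP: F = S · (grow CNY)/(grow TRY) = 0.228 × 1.0396965/1.0312711 = 0.2298627 CNY per TRY.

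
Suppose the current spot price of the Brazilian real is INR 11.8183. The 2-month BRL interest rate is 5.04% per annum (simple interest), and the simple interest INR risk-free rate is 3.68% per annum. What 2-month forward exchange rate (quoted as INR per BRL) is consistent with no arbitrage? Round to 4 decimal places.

11.7917

T = 2/12 years.
INR accumulates by 1 + 0.0368×2/12 = 1.00613333.
Growth of 1 BRL over T: 1 + 0.0504×2/12 = 1.008400.
CIP: F = S · (grow INR)/(grow BRL) = 11.8183 × 1.00613333/1.008400 = 11.791735 INR per BRL.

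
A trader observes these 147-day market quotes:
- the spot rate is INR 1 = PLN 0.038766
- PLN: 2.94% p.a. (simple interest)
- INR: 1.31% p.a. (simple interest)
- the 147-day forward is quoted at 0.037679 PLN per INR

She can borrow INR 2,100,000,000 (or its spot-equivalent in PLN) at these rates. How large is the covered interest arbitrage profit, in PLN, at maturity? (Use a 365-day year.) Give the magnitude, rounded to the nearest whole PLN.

PLN 2,829,163

T = 147/365 years.
Invest the INR and cover forward: 2,100,000,000 × 1.0052758904 × 0.037679 = PLN 79,543,359.58.
Convert at spot and invest in PLN: 2,100,000,000 × 0.038766 × 1.0118405479 = PLN 82,372,522.43.
The quoted forward undervalues INR, so borrow INR, convert to PLN at spot, deposit the PLN at 2.94%, and buy INR forward at 0.037679 to cover the loan.
Profit = 82,372,522.43 − 79,543,359.58 = PLN 2,829,163.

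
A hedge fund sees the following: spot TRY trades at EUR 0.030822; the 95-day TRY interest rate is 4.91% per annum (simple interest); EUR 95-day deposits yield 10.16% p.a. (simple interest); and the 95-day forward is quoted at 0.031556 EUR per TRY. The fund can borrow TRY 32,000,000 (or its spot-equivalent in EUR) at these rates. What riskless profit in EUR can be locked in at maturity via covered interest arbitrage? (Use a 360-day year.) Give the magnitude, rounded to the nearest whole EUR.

T = 95/360 years.
Keep in TRY, deliver into the forward: 32,000,000·1.012956944·0.031556 = EUR 1,022,875.82.
Swap to EUR now, deposit: 32,000,000·0.030822·1.026811111 = EUR 1,012,747.91.
The quoted forward overvalues TRY, so borrow EUR, buy TRY at spot, deposit the TRY at 4.91%, and sell the proceeds forward at 0.031556.
Arbitrage profit = |1,022,875.82 − 1,012,747.91| = EUR 10,128.

EUR 10,128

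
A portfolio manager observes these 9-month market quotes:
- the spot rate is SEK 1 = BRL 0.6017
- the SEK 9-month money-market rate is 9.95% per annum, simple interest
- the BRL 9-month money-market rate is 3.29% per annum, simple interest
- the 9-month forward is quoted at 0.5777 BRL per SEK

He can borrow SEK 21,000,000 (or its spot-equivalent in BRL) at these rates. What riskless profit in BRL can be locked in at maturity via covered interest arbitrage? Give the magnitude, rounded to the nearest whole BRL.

T = 9/12 years.
Route A — deposit SEK, sell forward: 21,000,000 × 1.074625 × 0.5777 = BRL 13,037,028.11.
Route B — convert at spot, deposit BRL: 21,000,000 × 0.6017 × 1.024675 = BRL 12,947,485.90.
The quoted forward overvalues SEK, so borrow BRL, buy SEK at spot, deposit the SEK at 9.95%, and sell the proceeds forward at 0.5777.
Arbitrage profit = |13,037,028.11 − 12,947,485.90| = BRL 89,542.

BRL 89,542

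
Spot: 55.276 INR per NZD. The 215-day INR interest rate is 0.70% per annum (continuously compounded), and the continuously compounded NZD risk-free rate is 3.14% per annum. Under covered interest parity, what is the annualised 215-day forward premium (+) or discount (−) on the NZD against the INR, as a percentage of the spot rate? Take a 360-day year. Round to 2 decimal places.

-2.42%

T = 215/360 years.
CIP forward (INR per NZD) = 55.276 × 1.0041893/1.0189297 = 54.476347.
Annualised premium = (F − S)/S × (1/T) = (54.476347 − 55.276)/55.276 ÷ (215/360) = -2.42%.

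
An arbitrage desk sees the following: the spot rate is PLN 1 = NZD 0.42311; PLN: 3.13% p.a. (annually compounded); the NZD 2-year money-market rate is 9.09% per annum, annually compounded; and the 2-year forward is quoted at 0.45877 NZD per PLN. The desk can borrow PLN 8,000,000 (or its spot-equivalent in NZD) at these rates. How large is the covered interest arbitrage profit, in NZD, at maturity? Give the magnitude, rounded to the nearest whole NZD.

T = 2 years.
Route A — deposit PLN, sell forward: 8,000,000 × 1.06357969 × 0.45877 = NZD 3,903,507.64.
Route B — convert at spot, deposit NZD: 8,000,000 × 0.42311 × 1.19006281 = NZD 4,028,219.80.
The quoted forward undervalues PLN, so borrow PLN, convert to NZD at spot, deposit the NZD at 9.09%, and buy PLN forward at 0.45877 to cover the loan.
The gap between the two covered legs is NZD 124,712.

NZD 124,712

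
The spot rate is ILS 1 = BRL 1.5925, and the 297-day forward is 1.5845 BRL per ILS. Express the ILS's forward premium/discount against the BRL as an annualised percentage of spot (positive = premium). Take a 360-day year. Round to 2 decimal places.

-0.61%

T = 297/360 years.
(F − S)/S = (1.5845 − 1.5925)/1.5925 = -0.0050235.
×(1/T) gives -0.61% p.a.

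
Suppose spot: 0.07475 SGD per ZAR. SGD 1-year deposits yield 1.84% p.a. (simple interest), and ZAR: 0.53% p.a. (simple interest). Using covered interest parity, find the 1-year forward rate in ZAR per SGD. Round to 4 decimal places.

T = 1 year.
SGD accumulates by 1 + 0.0184×1 = 1.018400.
Growth of 1 ZAR over T: 1 + 0.0053×1 = 1.005300.
Forward (SGD per ZAR) = 0.07475 × 1.018400 / 1.005300 = 0.075724062.
Invert for ZAR per SGD: 1 / 0.075724062 = 13.2058.

13.2058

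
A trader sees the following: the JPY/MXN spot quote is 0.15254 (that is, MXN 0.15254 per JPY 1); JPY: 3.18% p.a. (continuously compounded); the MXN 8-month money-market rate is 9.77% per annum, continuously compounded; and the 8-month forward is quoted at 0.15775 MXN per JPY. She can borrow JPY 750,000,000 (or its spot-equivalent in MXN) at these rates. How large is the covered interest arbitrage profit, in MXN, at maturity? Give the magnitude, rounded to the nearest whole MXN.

MXN 1,257,107

T = 8/12 years.
Invest the JPY and cover forward: 750,000,000 × 1.02142631647 × 0.15775 = MXN 120,847,501.07.
Convert at spot and invest in MXN: 750,000,000 × 0.15254 × 1.06730132174 = MXN 122,104,607.71.
The quoted forward undervalues JPY, so borrow JPY, convert to MXN at spot, deposit the MXN at 9.77%, and buy JPY forward at 0.15775 to cover the loan.
The gap between the two covered legs is MXN 1,257,107.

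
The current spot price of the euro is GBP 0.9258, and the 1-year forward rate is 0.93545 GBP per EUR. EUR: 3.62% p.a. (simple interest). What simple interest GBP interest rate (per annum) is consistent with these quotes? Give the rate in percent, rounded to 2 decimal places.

T = 1 year.
By CIP, F/S equals the GBP-to-EUR growth ratio: 0.93545/0.9258 = 1.0104234.
EUR growth factor: 1 + 0.0362×1 = 1.036200.
That pins the GBP growth at 1.0470007.
r = (1.0470007 − 1)/1 = 0.047001 → 4.70%.

4.70%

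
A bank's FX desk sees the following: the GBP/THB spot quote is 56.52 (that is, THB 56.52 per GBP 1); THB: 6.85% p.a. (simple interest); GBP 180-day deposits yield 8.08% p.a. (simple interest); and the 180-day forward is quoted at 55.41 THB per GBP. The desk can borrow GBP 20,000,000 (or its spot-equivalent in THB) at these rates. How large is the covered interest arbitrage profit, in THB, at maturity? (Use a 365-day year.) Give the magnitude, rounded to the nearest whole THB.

THB 16,227,866

T = 180/365 years.
Route A — deposit GBP, sell forward: 20,000,000 × 1.039846575342 × 55.41 = THB 1,152,357,974.79.
Route B — convert at spot, deposit THB: 20,000,000 × 56.52 × 1.033780821918 = THB 1,168,585,841.10.
The quoted forward undervalues GBP, so borrow GBP, convert to THB at spot, deposit the THB at 6.85%, and buy GBP forward at 55.41 to cover the loan.
Profit = 1,168,585,841.10 − 1,152,357,974.79 = THB 16,227,866.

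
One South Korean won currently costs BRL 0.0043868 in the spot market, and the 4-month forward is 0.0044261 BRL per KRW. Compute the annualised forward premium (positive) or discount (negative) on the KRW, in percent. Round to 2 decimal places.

T = 4/12 years.
(F − S)/S = (0.0044261 − 0.0043868)/0.0043868 = 0.0089587.
Annualise by dividing by T: 0.0089587 / (4/12) = 0.026876 → 2.69%.

+2.69%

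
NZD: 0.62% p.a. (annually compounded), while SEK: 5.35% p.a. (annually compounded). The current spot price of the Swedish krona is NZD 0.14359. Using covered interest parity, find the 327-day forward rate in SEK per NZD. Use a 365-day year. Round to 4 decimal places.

7.2569

T = 327/365 years.
Growth of 1 NZD over T: (1 + 0.0062)^(327/365) = 1.0055527.
SEK growth factor: (1 + 0.0535)^(327/365) = 1.0477992.
CIP: F = S · (grow NZD)/(grow SEK) = 0.14359 × 1.0055527/1.0477992 = 0.1378006 NZD per SEK.
Invert for SEK per NZD: 1 / 0.1378006 = 7.2569.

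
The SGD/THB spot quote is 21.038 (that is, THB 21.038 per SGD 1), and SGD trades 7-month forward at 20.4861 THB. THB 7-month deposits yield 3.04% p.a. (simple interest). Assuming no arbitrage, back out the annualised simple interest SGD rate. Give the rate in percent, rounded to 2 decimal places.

7.74%

T = 7/12 years.
By CIP, F/S equals the THB-to-SGD growth ratio: 20.4861/21.038 = 0.9737665.
THB growth factor: 1 + 0.0304×7/12 = 1.0177333.
So the SGD growth factor = 1.0451513.
r = (1.0451513 − 1)/(7/12) = 0.077402 → 7.74%.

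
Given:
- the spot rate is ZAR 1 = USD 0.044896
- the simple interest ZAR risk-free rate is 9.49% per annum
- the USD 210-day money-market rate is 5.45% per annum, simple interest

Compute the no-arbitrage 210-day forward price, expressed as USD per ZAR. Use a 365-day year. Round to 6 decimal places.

0.043906

T = 210/365 years.
USD growth factor: 1 + 0.0545×210/365 = 1.0313562.
Growth of 1 ZAR over T: 1 + 0.0949×210/365 = 1.054600.
So F = 0.044896 × 1.0313562 / 1.054600 = 0.04390647 (USD/ZAR).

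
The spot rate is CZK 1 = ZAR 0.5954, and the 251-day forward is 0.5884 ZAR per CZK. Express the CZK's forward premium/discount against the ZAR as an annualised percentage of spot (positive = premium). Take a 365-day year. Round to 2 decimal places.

-1.71%

T = 251/365 years.
Period premium: (0.5884 − 0.5954)/0.5954 = -0.0117568.
Per annum: -0.0117568 / (251/365) = -0.017097 = -1.71%.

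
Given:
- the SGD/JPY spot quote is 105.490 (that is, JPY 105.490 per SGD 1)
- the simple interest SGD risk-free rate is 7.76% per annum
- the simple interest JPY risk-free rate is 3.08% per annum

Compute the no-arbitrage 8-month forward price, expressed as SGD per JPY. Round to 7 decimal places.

0.0097694

T = 8/12 years.
Growth of 1 JPY over T: 1 + 0.0308×8/12 = 1.0205333.
Growth of 1 SGD over T: 1 + 0.0776×8/12 = 1.0517333.
So F = 105.49 × 1.0205333 / 1.0517333 = 102.3606 (JPY/SGD).
Invert for SGD per JPY: 1 / 102.3606 = 0.0097694.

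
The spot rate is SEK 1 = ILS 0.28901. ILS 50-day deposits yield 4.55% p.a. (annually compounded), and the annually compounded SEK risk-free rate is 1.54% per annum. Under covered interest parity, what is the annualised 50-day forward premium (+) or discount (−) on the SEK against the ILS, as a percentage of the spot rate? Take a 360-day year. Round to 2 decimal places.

T = 50/360 years.
No-arbitrage forward: 0.28901 × 1.006199 / 1.0021248 = 0.29018499 ILS/SEK.
(F − S)/S ÷ T = (0.29018499 − 0.28901)/0.28901/(50/360) = 0.029272 → 2.93%.

+2.93%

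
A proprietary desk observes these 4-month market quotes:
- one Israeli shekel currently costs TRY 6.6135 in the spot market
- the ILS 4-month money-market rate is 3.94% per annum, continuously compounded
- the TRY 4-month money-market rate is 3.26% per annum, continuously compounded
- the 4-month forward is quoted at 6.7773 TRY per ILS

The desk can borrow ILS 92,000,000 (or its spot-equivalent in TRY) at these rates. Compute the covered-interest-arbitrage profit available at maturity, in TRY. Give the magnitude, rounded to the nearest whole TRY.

T = 4/12 years.
Invest the ILS and cover forward: 92,000,000 × 1.01321995435 × 6.7773 = TRY 631,754,394.89.
Convert at spot and invest in TRY: 92,000,000 × 6.6135 × 1.01092592334 = TRY 615,089,790.65.
The quoted forward overvalues ILS, so borrow TRY, buy ILS at spot, deposit the ILS at 3.94%, and sell the proceeds forward at 6.7773.
Profit = 631,754,394.89 − 615,089,790.65 = TRY 16,664,604.

TRY 16,664,604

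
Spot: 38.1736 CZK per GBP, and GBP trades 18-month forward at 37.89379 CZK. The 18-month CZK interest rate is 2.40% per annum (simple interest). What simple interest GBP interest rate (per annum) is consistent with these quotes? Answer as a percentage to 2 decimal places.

T = 18/12 years.
By CIP, F/S equals the CZK-to-GBP growth ratio: 37.89379/38.1736 = 0.9926701.
CZK growth factor: 1 + 0.0240×18/12 = 1.036000.
So the GBP growth factor = 1.0436498.
r = (1.0436498 − 1)/(18/12) = 0.029100 → 2.91%.

2.91%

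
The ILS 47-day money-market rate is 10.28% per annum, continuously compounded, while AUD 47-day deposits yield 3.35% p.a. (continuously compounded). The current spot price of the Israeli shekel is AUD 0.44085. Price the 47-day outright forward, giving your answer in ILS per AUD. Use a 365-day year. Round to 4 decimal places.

2.2887

T = 47/365 years.
AUD accumulates by e^(0.0335×47/365) = 1.004323.
Growth of 1 ILS over T: e^(0.1028×47/365) = 1.0133253.
So F = 0.44085 × 1.004323 / 1.0133253 = 0.4369335 (AUD/ILS).
Invert for ILS per AUD: 1 / 0.4369335 = 2.2887.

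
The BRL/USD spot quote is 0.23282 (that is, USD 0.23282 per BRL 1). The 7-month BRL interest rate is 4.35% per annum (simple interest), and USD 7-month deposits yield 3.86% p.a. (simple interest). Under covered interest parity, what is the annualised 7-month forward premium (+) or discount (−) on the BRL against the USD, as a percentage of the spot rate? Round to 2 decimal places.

-0.48%

T = 7/12 years.
CIP forward (USD per BRL) = 0.23282 × 1.0225167/1.025375 = 0.23217100.
(F − S)/S ÷ T = (0.23217100 − 0.23282)/0.23282/(7/12) = -0.004779 → -0.48%.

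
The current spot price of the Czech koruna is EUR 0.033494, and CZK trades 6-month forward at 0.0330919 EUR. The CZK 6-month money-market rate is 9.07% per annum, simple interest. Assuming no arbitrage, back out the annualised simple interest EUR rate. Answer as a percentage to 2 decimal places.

T = 6/12 years.
CIP gives F = S · g_EUR/g_CZK, so g_EUR/g_CZK = 0.0330919/0.033494 = 0.9879949.
CZK growth factor: 1 + 0.0907×6/12 = 1.045350.
That pins the EUR growth at 1.0328005.
r = (1.0328005 − 1)/(6/12) = 0.065601 → 6.56%.

6.56%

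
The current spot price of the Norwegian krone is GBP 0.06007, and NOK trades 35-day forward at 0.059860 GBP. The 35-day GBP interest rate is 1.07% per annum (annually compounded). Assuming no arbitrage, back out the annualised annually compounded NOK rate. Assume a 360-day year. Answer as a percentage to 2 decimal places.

4.78%

T = 35/360 years.
F/S = 0.05986/0.06007 = 0.9965041 = (growth of GBP) / (growth of NOK).
The GBP side grows by (1 + 0.0107)^(35/360) = 1.0010353.
Hence g_NOK = 1.0045471.
r = 1.0045471^(360/35) − 1 = 0.047770 → 4.78%.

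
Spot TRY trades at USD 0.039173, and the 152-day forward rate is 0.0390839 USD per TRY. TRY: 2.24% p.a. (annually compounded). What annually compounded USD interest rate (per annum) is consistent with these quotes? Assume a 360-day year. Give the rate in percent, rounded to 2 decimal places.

1.69%

T = 152/360 years.
F/S = 0.0390839/0.039173 = 0.9977255 = (growth of USD) / (growth of TRY).
The TRY side grows by (1 + 0.0224)^(152/360) = 1.0093973.
Hence g_USD = 1.0071014.
Annualise: 1.0071014^(360/152) − 1 = 0.016901 = 1.69%.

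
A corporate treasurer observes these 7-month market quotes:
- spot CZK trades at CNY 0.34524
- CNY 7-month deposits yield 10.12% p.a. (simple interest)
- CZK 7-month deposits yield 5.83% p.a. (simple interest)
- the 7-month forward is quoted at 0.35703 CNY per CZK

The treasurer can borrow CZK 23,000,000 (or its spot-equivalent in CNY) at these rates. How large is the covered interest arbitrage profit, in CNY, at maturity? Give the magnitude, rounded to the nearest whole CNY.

T = 7/12 years.
Invest the CZK and cover forward: 23,000,000 × 1.034008333 × 0.35703 = CNY 8,490,955.89.
Convert at spot and invest in CNY: 23,000,000 × 0.34524 × 1.059033333 = CNY 8,409,275.36.
The quoted forward overvalues CZK, so borrow CNY, buy CZK at spot, deposit the CZK at 5.83%, and sell the proceeds forward at 0.35703.
Profit = 8,490,955.89 − 8,409,275.36 = CNY 81,681.

CNY 81,681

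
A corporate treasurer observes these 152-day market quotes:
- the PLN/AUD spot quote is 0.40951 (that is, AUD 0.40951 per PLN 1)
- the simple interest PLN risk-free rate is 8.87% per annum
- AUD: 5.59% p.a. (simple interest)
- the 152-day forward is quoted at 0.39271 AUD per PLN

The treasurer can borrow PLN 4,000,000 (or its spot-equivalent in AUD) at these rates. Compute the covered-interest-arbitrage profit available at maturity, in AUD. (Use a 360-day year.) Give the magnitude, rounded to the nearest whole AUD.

AUD 47,032

T = 152/360 years.
Keep in PLN, deliver into the forward: 4,000,000·1.037451111·0.39271 = AUD 1,629,669.70.
Swap to AUD now, deposit: 4,000,000·0.40951·1.023602222 = AUD 1,676,701.38.
The quoted forward undervalues PLN, so borrow PLN, convert to AUD at spot, deposit the AUD at 5.59%, and buy PLN forward at 0.39271 to cover the loan.
The gap between the two covered legs is AUD 47,032.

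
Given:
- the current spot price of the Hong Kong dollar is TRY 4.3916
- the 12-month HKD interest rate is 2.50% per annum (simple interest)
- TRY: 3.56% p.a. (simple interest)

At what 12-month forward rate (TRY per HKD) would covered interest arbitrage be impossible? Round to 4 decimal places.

T = 1 year.
TRY growth factor: 1 + 0.0356×1 = 1.035600.
HKD accumulates by 1 + 0.0250×1 = 1.025000.
Forward (TRY per HKD) = 4.3916 × 1.035600 / 1.025000 = 4.437016.

4.4370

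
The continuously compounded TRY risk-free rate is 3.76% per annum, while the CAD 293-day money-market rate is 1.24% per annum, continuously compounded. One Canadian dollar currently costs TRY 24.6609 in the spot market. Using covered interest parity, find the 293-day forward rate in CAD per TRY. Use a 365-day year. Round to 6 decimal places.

T = 293/365 years.
Growth of 1 TRY over T: e^(0.0376×293/365) = 1.0306431.
CAD growth factor: e^(0.0124×293/365) = 1.0100037.
CIP: F = S · (grow TRY)/(grow CAD) = 24.6609 × 1.0306431/1.0100037 = 25.16484 TRY per CAD.
Quoted the other way: 1/25.16484 = 0.039738 CAD per TRY.

0.039738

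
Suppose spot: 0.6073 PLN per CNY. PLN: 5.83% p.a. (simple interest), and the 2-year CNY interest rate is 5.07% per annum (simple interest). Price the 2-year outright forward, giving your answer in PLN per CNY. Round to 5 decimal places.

0.61568

T = 2 years.
PLN accumulates by 1 + 0.0583×2 = 1.116600.
Growth of 1 CNY over T: 1 + 0.0507×2 = 1.101400.
CIP: F = S · (grow PLN)/(grow CNY) = 0.6073 × 1.116600/1.101400 = 0.6156811 PLN per CNY.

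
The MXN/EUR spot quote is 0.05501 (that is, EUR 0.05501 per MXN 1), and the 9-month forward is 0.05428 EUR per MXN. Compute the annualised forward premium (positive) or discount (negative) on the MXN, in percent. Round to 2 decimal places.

-1.77%

T = 9/12 years.
MXN trades forward at -1.32703% vs spot over the period.
×(1/T) gives -1.77% p.a.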